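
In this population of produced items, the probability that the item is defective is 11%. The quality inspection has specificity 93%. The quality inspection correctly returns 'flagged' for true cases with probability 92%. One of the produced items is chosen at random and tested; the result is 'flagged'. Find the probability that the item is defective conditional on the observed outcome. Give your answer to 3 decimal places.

P(H | E) ≈ 0.619

Write H for 'the item is defective'. Prior odds H:¬H = 0.11/0.89 = 0.12360. For the 'flagged' outcome, the likelihood ratio is 0.92/0.07 = 13.143.
Posterior odds = 0.12360 × 13.143 = 1.6244, so P(H|E) = 1.6244/(1+1.6244) = 0.619.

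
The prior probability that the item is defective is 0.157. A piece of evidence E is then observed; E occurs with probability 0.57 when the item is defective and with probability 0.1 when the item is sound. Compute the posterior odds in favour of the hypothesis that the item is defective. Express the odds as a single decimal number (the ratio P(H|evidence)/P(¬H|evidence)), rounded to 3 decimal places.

Prior odds = 0.157/(1−0.157) = 0.18624.
Likelihood ratio for E = 0.57/0.1 = 5.7000.
Posterior odds = prior odds × LR = 1.0616.

Posterior odds ≈ 1.062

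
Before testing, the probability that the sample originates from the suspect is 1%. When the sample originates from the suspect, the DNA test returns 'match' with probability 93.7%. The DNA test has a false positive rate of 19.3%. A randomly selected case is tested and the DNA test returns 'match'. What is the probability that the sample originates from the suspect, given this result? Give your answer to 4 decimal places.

Write H for 'the sample originates from the suspect'. Prior odds H:¬H = 0.01/0.99 = 0.010101. For the 'match' outcome, the likelihood ratio is 0.937/0.193 = 4.8549.
Posterior odds = 0.010101 × 4.8549 = 0.049040, so P(H|E) = 0.049040/(1+0.049040) = 0.0467.

P(H | E) ≈ 0.0467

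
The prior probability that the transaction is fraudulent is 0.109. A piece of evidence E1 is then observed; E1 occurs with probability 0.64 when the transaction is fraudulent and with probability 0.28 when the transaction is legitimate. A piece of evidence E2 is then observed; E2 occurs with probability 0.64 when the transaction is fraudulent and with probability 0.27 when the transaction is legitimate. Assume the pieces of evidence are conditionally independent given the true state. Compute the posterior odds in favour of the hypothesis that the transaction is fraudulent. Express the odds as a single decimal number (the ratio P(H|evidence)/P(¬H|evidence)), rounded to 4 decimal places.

Posterior odds ≈ 0.6628

Prior odds = 0.109/(1−0.109) = 0.12233.
Likelihood ratio for E1 = 0.64/0.28 = 2.2857.
Likelihood ratio for E2 = 0.64/0.27 = 2.3704.
Posterior odds = prior odds × LR₁ × LR₂ = 0.66281.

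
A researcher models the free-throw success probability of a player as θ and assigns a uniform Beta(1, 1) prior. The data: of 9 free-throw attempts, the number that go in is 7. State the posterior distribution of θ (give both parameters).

Posterior: Beta(8, 3)

Observing 7 successes and 2 failures updates Beta(1, 1) by adding the success and failure counts to the two shape parameters: α = 1+7 = 8, β = 1+2 = 3.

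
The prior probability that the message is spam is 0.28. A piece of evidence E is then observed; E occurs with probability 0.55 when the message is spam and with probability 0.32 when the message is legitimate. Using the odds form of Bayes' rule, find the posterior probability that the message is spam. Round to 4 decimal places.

Posterior probability ≈ 0.4006

Prior odds = 0.28/(1−0.28) = 0.38889. In log-odds, ln(0.38889) = -0.94446.
Add log likelihood ratio: ln(1.7188) = 0.54160.
Posterior log-odds = -0.40286, so posterior odds = exp(-0.40286) = 0.66840. Converting, P(H|E) = 0.66840/1.6684 = 0.4006.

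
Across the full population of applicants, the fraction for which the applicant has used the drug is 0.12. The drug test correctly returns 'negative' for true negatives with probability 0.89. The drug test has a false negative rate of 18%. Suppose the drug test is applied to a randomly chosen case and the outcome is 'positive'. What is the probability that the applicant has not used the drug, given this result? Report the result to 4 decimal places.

P(¬H | E) ≈ 0.4959

Write H for 'the applicant has used the drug'. Prior odds H:¬H = 0.12/0.88 = 0.13636. For the 'positive' outcome, the likelihood ratio is 0.82/0.11 = 7.4545.
Posterior odds = 0.13636 × 7.4545 = 1.0165, so P(H|E) = 1.0165/(1+1.0165) = 0.5041. Then P(¬H|E) = 1 − 0.5041 = 0.4959.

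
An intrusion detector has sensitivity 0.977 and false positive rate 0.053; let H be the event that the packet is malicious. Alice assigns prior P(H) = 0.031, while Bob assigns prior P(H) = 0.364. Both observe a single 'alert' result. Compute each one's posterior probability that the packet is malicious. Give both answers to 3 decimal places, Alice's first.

P('+'|H) = 0.977, P('+'|¬H) = 0.053.
Alice: numerator 0.977·0.031 = 0.030287; evidence = 0.030287+0.053·0.969 = 0.081644; posterior = 0.371.
Bob: numerator 0.977·0.364 = 0.35563; evidence = 0.35563+0.053·0.636 = 0.38934; posterior = 0.913.

Alice: 0.371; Bob: 0.913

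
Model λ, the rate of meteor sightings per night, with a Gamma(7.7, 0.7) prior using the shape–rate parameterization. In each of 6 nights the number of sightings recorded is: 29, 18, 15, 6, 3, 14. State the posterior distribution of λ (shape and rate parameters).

Posterior: Gamma(shape=92.7, rate=6.7)

Total count ∑xᵢ = 85 over n = 6 nights.
Gamma is conjugate to the Poisson likelihood: posterior is Gamma(shape = 7.7+85 = 92.7, rate = 0.7+6 = 6.7).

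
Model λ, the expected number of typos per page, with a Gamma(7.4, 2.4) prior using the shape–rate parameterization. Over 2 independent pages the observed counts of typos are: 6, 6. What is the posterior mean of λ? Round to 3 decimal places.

Posterior mean ≈ 4.409

Total count ∑xᵢ = 12 over n = 2 pages.
Gamma is conjugate to the Poisson likelihood: posterior is Gamma(shape = 7.4+12 = 19.4, rate = 2.4+2 = 4.4).
E[λ | data] = 19.4/4.4 = 4.409.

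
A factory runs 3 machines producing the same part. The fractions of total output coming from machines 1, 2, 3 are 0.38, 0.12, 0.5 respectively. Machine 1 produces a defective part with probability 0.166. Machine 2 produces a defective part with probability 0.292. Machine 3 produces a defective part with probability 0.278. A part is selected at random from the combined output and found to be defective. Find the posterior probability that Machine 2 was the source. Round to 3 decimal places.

Posterior probability ≈ 0.148

Tabulate prior·likelihood by source: [1] prior 0.38, lik 0.166, product 0.06308; [2] prior 0.12, lik 0.292, product 0.03504; [3] prior 0.5, lik 0.278, product 0.1390.
Normalizing constant = 0.23712; the posterior for Machine 2 is its product over the sum, 0.03504/0.23712 = 0.148.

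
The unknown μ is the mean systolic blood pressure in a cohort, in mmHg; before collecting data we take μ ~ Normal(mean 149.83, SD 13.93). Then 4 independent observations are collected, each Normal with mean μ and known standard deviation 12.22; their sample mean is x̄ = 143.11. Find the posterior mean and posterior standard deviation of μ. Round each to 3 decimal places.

With known σ, the Normal prior is conjugate. Weight on the data is w = (n/σ²)/(n/σ² + 1/τ₀²) = 0.0267866/(0.0267866+0.00515345) = 0.83865.
Posterior mean = w·x̄ + (1−w)·μ₀ = 0.83865·143.11 + 0.16135·149.83 = 144.194. Posterior variance = 1/(0.0267866+0.00515345) = 31.3087, so SD = 5.595.

Posterior mean ≈ 144.194; posterior SD ≈ 5.595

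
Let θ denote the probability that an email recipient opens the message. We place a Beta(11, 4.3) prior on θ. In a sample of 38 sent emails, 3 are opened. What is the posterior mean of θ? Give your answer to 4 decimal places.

Observing 3 successes and 35 failures updates Beta(11, 4.3) by adding the success and failure counts to the two shape parameters: α = 11+3 = 14, β = 4.3+35 = 39.3.
E[θ | data] = 14/(14+39.3) = 0.2627.

Posterior mean ≈ 0.2627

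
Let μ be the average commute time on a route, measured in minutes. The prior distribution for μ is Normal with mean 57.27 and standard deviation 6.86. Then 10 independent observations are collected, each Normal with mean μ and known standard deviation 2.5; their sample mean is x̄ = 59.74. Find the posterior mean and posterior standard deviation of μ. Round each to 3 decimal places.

Posterior mean ≈ 59.708; posterior SD ≈ 0.785

With known σ, the Normal prior is conjugate. Weight on the data is w = (n/σ²)/(n/σ² + 1/τ₀²) = 1.60000/(1.60000+0.0212496) = 0.98689.
Posterior mean = w·x̄ + (1−w)·μ₀ = 0.98689·59.74 + 0.013107·57.27 = 59.708. Posterior variance = 1/(1.60000+0.0212496) = 0.616808, so SD = 0.785.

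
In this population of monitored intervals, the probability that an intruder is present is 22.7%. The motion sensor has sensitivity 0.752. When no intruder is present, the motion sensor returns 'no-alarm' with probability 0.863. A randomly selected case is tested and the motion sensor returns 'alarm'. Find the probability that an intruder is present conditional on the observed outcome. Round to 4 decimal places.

P(H | E) ≈ 0.6171

Write H for 'an intruder is present'. Prior odds H:¬H = 0.227/0.773 = 0.29366. For the 'alarm' outcome, the likelihood ratio is 0.752/0.137 = 5.4891.
Posterior odds = 0.29366 × 5.4891 = 1.6119, so P(H|E) = 1.6119/(1+1.6119) = 0.6171.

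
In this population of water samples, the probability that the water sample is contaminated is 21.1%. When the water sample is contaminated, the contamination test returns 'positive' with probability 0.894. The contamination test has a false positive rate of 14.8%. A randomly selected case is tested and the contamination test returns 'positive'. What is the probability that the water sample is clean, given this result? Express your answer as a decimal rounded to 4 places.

P(¬H | E) ≈ 0.3824

Write H for 'the water sample is contaminated'. Prior odds H:¬H = 0.211/0.789 = 0.26743. For the 'positive' outcome, the likelihood ratio is 0.894/0.148 = 6.0405.
Posterior odds = 0.26743 × 6.0405 = 1.6154, so P(H|E) = 1.6154/(1+1.6154) = 0.6176. Then P(¬H|E) = 1 − 0.6176 = 0.3824.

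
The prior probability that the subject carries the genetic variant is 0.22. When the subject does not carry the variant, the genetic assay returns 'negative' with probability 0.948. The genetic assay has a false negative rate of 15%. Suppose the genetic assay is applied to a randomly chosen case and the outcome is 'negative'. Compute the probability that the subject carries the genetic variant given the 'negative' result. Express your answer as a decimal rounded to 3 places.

P(H | E) ≈ 0.043

Write H for 'the subject carries the genetic variant'. Prior odds H:¬H = 0.22/0.78 = 0.28205. For the 'negative' outcome, the likelihood ratio is 0.15/0.948 = 0.15823.
Posterior odds = 0.28205 × 0.15823 = 0.044628, so P(H|E) = 0.044628/(1+0.044628) = 0.043.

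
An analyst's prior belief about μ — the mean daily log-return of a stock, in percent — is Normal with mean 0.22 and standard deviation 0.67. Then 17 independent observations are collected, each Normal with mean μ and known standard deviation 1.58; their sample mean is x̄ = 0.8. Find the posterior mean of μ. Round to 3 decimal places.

Posterior mean ≈ 0.657

Prior precision 1/τ₀² = 1/0.67² = 2.22767; data precision n/σ² = 17/1.58² = 6.80981.
Posterior precision = 2.22767 + 6.80981 = 9.03747.
Posterior mean = (2.22767·0.22 + 6.80981·0.8) / 9.03747 = 0.657.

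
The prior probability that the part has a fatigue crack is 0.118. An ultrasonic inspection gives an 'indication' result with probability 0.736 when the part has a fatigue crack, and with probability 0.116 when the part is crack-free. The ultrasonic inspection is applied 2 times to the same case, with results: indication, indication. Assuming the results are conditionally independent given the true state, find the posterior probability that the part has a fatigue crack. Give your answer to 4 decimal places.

Let H be the event that the part has a fatigue crack; start with P(H) = 0.118. P('indication'|H) = 0.736, P('indication'|¬H) = 0.116.
Update on result 1 ('indication'): P(H) ← 0.736·0.1180 / (0.736·0.1180 + 0.116·0.8820) = 0.086848/0.18916 = 0.4591.
Update on result 2 ('indication'): P(H) ← 0.736·0.4591 / (0.736·0.4591 + 0.116·0.5409) = 0.33792/0.40066 = 0.8434.

Posterior P(H) ≈ 0.8434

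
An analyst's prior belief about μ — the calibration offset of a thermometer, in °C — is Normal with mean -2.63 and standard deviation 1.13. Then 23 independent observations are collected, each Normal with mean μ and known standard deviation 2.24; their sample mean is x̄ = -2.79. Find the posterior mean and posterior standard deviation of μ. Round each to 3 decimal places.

Prior precision 1/τ₀² = 1/1.13² = 0.783147; data precision n/σ² = 23/2.24² = 4.58386.
Posterior precision = 0.783147 + 4.58386 = 5.36701, giving posterior SD = 1/√5.36701 = 0.432.
Posterior mean = (0.783147·-2.63 + 4.58386·-2.79) / 5.36701 = -2.767.

Posterior mean ≈ -2.767; posterior SD ≈ 0.432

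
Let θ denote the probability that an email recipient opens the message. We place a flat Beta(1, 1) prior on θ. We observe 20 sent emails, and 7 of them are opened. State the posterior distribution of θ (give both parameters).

Posterior: Beta(8, 14)

The binomial likelihood is conjugate to the Beta prior: with 7 successes and 13 failures, the posterior is Beta(1+7, 1+13) = Beta(8, 14).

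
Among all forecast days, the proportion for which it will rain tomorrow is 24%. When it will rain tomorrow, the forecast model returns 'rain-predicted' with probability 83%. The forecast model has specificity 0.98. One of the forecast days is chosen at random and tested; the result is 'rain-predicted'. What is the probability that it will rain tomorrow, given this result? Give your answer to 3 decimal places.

P(H | E) ≈ 0.929

Let H be the event that it will rain tomorrow. P(H) = 0.24, so P(¬H) = 0.76. With E the 'rain-predicted' result, P(E|H) = 0.83 and P(E|¬H) = 0.02.
P(E) = 0.83·0.24 + 0.02·0.76 = 0.19920 + 0.015200 = 0.21440.
By Bayes' theorem, P(H|E) = 0.19920 / 0.21440 = 0.929.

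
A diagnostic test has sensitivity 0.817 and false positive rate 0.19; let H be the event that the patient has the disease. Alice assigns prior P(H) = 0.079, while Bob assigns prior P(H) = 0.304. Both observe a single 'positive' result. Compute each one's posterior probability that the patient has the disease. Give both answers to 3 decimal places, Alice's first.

The likelihood ratio for a 'positive' result is 0.817/0.19 = 4.3000.
Alice: prior odds 0.079/0.921 = 0.085776; posterior odds 0.36884; posterior probability 0.269.
Bob: prior odds 0.304/0.696 = 0.43678; posterior odds 1.8782; posterior probability 0.653.

Alice: 0.269; Bob: 0.653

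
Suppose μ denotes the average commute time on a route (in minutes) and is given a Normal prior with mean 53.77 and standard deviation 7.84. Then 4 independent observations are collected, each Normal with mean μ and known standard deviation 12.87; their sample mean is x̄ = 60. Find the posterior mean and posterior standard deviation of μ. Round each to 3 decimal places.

Posterior mean ≈ 57.492; posterior SD ≈ 4.974

With known σ, the Normal prior is conjugate. Weight on the data is w = (n/σ²)/(n/σ² + 1/τ₀²) = 0.0241492/(0.0241492+0.0162693) = 0.59748.
Posterior mean = w·x̄ + (1−w)·μ₀ = 0.59748·60 + 0.40252·53.77 = 57.492. Posterior variance = 1/(0.0241492+0.0162693) = 24.7412, so SD = 4.974.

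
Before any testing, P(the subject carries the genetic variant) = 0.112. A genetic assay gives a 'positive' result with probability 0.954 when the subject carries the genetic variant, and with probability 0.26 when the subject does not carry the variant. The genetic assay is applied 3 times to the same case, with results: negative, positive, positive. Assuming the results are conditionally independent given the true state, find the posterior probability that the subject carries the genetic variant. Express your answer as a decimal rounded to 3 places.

Posterior P(H) ≈ 0.095

Let H be the event that the subject carries the genetic variant; start with P(H) = 0.112. P('positive'|H) = 0.954, P('positive'|¬H) = 0.26.
Update on result 1 ('negative'): P(H) ← 0.046·0.1120 / (0.046·0.1120 + 0.74·0.8880) = 0.0051520/0.66227 = 0.0078.
Update on result 2 ('positive'): P(H) ← 0.954·0.0078 / (0.954·0.0078 + 0.26·0.9922) = 0.0074214/0.26540 = 0.0280.
Update on result 3 ('positive'): P(H) ← 0.954·0.0280 / (0.954·0.0280 + 0.26·0.9720) = 0.026677/0.27941 = 0.0955.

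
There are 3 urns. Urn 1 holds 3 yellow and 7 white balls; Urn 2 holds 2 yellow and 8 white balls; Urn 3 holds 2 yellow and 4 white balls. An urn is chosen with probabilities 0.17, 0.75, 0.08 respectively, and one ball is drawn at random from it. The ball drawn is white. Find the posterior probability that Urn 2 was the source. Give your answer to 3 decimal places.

P(white|Urn 1) = 0.7; P(white|Urn 2) = 0.8; P(white|Urn 3) = 0.6667.
Prior × likelihood for each source: 0.17·0.7=0.1190, 0.75·0.8=0.6000, 0.08·0.6667=0.05333. Summing gives P(white) = 0.77233.
P(Urn 2 | white) = 0.6000 / 0.77233 = 0.777.

Posterior probability ≈ 0.777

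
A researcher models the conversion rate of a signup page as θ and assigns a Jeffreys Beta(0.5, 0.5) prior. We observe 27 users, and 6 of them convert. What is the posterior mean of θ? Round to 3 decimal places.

The binomial likelihood is conjugate to the Beta prior: with 6 successes and 21 failures, the posterior is Beta(0.5+6, 0.5+21) = Beta(6.5, 21.5).
E[θ | data] = 6.5/(6.5+21.5) = 0.232.

Posterior mean ≈ 0.232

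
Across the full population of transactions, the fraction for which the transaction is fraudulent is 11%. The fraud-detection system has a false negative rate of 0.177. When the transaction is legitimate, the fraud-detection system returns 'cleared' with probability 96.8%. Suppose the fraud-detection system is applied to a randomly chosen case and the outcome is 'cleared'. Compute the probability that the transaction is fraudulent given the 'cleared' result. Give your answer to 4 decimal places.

Let H be the event that the transaction is fraudulent. P(H) = 0.11, so P(¬H) = 0.89. With E the 'cleared' result, P(E|H) = 0.177 and P(E|¬H) = 0.968.
P(E) = 0.177·0.11 + 0.968·0.89 = 0.019470 + 0.86152 = 0.88099.
By Bayes' theorem, P(H|E) = 0.019470 / 0.88099 = 0.0221.

P(H | E) ≈ 0.0221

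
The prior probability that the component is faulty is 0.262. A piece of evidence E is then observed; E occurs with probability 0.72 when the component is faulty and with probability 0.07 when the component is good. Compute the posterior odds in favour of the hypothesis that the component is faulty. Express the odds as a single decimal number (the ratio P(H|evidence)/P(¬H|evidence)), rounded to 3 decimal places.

Posterior odds ≈ 3.652

Prior odds = 0.262/(1−0.262) = 0.35501.
Likelihood ratio for E = 0.72/0.07 = 10.286.
Posterior odds = prior odds × LR = 3.6516.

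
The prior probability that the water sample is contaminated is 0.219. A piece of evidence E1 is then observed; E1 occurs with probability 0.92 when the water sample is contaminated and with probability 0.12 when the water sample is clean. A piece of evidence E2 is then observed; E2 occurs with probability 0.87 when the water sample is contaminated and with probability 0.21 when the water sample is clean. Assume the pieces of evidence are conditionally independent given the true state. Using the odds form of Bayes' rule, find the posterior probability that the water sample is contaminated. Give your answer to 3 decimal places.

Prior odds = 0.219/(1−0.219) = 0.28041. In log-odds, ln(0.28041) = -1.2715.
Add log likelihood ratios: ln(7.6667) + ln(4.1429) = 3.4583.
Posterior log-odds = 2.1868, so posterior odds = exp(2.1868) = 8.9063. Converting, P(H|E) = 8.9063/9.9063 = 0.899.

Posterior probability ≈ 0.899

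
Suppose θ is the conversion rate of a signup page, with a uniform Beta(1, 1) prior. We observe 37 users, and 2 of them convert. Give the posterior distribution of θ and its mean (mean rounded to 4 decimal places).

Observing 2 successes and 35 failures updates Beta(1, 1) by adding the success and failure counts to the two shape parameters: α = 1+2 = 3, β = 1+35 = 36.
E[θ | data] = 3/(3+36) = 0.0769.

Posterior: Beta(3, 36); mean ≈ 0.0769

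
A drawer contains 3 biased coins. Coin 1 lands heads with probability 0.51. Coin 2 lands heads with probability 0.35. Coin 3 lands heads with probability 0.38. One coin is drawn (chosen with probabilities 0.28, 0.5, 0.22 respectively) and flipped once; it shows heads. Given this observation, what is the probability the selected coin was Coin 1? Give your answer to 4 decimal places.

Tabulate prior·likelihood by source: [1] prior 0.28, lik 0.51, product 0.1428; [2] prior 0.5, lik 0.35, product 0.1750; [3] prior 0.22, lik 0.38, product 0.08360.
Normalizing constant = 0.40140; the posterior for Coin 1 is its product over the sum, 0.1428/0.40140 = 0.3558.

Posterior probability ≈ 0.3558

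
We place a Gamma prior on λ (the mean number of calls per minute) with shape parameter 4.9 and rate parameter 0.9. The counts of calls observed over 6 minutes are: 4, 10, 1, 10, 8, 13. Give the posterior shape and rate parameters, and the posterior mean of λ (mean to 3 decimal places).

Total count ∑xᵢ = 46 over n = 6 minutes.
Gamma is conjugate to the Poisson likelihood: posterior is Gamma(shape = 4.9+46 = 50.9, rate = 0.9+6 = 6.9).
Posterior mean = shape/rate = 50.9/6.9 = 7.377.

Posterior: Gamma(shape=50.9, rate=6.9); mean ≈ 7.377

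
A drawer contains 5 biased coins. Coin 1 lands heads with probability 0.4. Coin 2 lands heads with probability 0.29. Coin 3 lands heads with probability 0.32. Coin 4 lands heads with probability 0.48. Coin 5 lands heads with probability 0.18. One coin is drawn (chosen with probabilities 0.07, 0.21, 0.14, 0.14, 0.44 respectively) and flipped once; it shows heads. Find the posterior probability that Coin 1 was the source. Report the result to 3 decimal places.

P(heads|C1) = 0.4; P(heads|C2) = 0.29; P(heads|C3) = 0.32; P(heads|C4) = 0.48; P(heads|C5) = 0.18.
Prior × likelihood for each source: 0.07·0.4=0.02800, 0.21·0.29=0.06090, 0.14·0.32=0.04480, 0.14·0.48=0.06720, 0.44·0.18=0.07920. Summing gives P(heads) = 0.28010.
P(Coin 1 | heads) = 0.02800 / 0.28010 = 0.100.

Posterior probability ≈ 0.100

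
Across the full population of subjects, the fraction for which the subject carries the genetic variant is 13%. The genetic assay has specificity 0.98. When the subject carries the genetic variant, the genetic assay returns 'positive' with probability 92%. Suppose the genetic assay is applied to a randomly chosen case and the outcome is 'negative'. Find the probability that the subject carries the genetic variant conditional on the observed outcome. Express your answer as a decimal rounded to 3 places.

P(H | E) ≈ 0.012

Write H for 'the subject carries the genetic variant'. Prior odds H:¬H = 0.13/0.87 = 0.14943. For the 'negative' outcome, the likelihood ratio is 0.08/0.98 = 0.081633.
Posterior odds = 0.14943 × 0.081633 = 0.012198, so P(H|E) = 0.012198/(1+0.012198) = 0.012.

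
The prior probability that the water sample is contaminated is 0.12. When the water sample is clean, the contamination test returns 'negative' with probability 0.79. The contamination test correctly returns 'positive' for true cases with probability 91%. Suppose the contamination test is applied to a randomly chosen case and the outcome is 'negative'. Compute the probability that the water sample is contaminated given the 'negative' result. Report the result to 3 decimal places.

Write H for 'the water sample is contaminated'. Prior odds H:¬H = 0.12/0.88 = 0.13636. For the 'negative' outcome, the likelihood ratio is 0.09/0.79 = 0.11392.
Posterior odds = 0.13636 × 0.11392 = 0.015535, so P(H|E) = 0.015535/(1+0.015535) = 0.015.

P(H | E) ≈ 0.015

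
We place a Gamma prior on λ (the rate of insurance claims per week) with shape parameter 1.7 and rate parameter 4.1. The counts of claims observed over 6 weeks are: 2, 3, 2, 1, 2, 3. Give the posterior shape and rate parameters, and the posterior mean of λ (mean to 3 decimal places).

Total count ∑xᵢ = 13 over n = 6 weeks.
Gamma is conjugate to the Poisson likelihood: posterior is Gamma(shape = 1.7+13 = 14.7, rate = 4.1+6 = 10.1).
E[λ | data] = 14.7/10.1 = 1.455.

Posterior: Gamma(shape=14.7, rate=10.1); mean ≈ 1.455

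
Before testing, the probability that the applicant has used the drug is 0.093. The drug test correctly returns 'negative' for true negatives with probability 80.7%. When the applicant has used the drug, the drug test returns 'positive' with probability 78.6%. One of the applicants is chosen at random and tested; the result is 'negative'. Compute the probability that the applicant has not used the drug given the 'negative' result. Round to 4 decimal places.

P(¬H | E) ≈ 0.9735

Let H be the event that the applicant has used the drug. P(H) = 0.093, so P(¬H) = 0.907. With E the 'negative' result, P(E|H) = 0.214 and P(E|¬H) = 0.807.
P(E) = 0.214·0.093 + 0.807·0.907 = 0.019902 + 0.73195 = 0.75185.
By Bayes' theorem, P(H|E) = 0.019902 / 0.75185 = 0.0265. Hence P(¬H|E) = 1 − 0.0265 = 0.9735.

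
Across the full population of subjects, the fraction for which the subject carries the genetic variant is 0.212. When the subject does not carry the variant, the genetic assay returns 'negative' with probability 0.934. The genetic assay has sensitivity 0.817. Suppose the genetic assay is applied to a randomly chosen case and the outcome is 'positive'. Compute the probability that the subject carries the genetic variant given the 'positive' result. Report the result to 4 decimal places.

P(H | E) ≈ 0.7691

Write H for 'the subject carries the genetic variant'. Prior odds H:¬H = 0.212/0.788 = 0.26904. For the 'positive' outcome, the likelihood ratio is 0.817/0.066 = 12.379.
Posterior odds = 0.26904 × 12.379 = 3.3303, so P(H|E) = 3.3303/(1+3.3303) = 0.7691.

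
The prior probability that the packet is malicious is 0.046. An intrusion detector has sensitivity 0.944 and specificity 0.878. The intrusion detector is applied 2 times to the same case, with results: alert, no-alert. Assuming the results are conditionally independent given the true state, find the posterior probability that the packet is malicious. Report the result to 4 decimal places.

With H the event that the packet is malicious, the joint likelihood of the observed sequence is P(data|H) = 0.944·0.056 = 0.052864 and P(data|¬H) = 0.122·0.878 = 0.10712.
Bayes: P(H|data) = 0.046·0.052864 / (0.046·0.052864 + 0.954·0.10712) = 0.0024317/0.10462 = 0.0232.

Posterior P(H) ≈ 0.0232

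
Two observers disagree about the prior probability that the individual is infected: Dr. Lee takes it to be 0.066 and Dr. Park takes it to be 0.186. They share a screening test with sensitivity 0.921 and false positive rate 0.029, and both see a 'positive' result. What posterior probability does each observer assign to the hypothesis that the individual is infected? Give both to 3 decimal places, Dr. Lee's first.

P('+'|H) = 0.921, P('+'|¬H) = 0.029.
Dr. Lee: numerator 0.921·0.066 = 0.060786; evidence = 0.060786+0.029·0.934 = 0.087872; posterior = 0.692.
Dr. Park: numerator 0.921·0.186 = 0.17131; evidence = 0.17131+0.029·0.814 = 0.19491; posterior = 0.879.

Dr. Lee: 0.692; Dr. Park: 0.879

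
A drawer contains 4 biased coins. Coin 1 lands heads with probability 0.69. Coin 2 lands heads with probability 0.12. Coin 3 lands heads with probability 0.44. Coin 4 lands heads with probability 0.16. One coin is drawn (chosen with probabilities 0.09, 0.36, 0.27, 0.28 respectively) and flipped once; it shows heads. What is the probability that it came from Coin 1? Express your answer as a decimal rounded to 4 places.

Posterior probability ≈ 0.2309

Tabulate prior·likelihood by source: [1] prior 0.09, lik 0.69, product 0.06210; [2] prior 0.36, lik 0.12, product 0.04320; [3] prior 0.27, lik 0.44, product 0.1188; [4] prior 0.28, lik 0.16, product 0.04480.
Normalizing constant = 0.26890; the posterior for Coin 1 is its product over the sum, 0.06210/0.26890 = 0.2309.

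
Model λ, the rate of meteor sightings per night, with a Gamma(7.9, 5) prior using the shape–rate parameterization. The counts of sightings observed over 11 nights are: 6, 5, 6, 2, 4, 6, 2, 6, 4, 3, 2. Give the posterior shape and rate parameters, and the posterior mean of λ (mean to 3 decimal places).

The Poisson likelihood adds the total count to the shape and the number of exposure periods to the rate. Here ∑xᵢ = 46 and n = 11, so shape 7.9→53.9 and rate 5→16.
E[λ | data] = 53.9/16 = 3.369.

Posterior: Gamma(shape=53.9, rate=16); mean ≈ 3.369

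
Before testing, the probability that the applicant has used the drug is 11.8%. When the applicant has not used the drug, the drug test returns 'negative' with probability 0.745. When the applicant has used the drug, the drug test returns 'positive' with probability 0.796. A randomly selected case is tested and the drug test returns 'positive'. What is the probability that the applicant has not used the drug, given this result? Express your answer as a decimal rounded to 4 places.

P(¬H | E) ≈ 0.7054

Let H be the event that the applicant has used the drug. P(H) = 0.118, so P(¬H) = 0.882. With E the 'positive' result, P(E|H) = 0.796 and P(E|¬H) = 0.255.
P(E) = 0.796·0.118 + 0.255·0.882 = 0.093928 + 0.22491 = 0.31884.
By Bayes' theorem, P(H|E) = 0.093928 / 0.31884 = 0.2946. Hence P(¬H|E) = 1 − 0.2946 = 0.7054.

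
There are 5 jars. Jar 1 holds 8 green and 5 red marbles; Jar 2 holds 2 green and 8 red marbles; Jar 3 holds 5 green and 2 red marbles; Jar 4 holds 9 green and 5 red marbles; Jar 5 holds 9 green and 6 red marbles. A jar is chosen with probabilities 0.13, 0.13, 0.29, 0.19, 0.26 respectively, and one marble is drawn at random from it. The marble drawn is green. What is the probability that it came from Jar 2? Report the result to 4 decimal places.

Posterior probability ≈ 0.0440

P(green|Jar 1) = 0.6154; P(green|Jar 2) = 0.2; P(green|Jar 3) = 0.7143; P(green|Jar 4) = 0.6429; P(green|Jar 5) = 0.6.
Prior × likelihood for each source: 0.13·0.6154=0.08000, 0.13·0.2=0.02600, 0.29·0.7143=0.2071, 0.19·0.6429=0.1221, 0.26·0.6=0.1560. Summing gives P(green) = 0.59129.
P(Jar 2 | green) = 0.02600 / 0.59129 = 0.0440.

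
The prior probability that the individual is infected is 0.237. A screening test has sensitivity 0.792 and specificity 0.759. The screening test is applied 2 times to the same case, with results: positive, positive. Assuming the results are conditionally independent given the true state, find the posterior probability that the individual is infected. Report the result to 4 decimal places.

With H the event that the individual is infected, the joint likelihood of the observed sequence is P(data|H) = 0.792·0.792 = 0.62726 and P(data|¬H) = 0.241·0.241 = 0.058081.
Bayes: P(H|data) = 0.237·0.62726 / (0.237·0.62726 + 0.763·0.058081) = 0.14866/0.19298 = 0.7704.

Posterior P(H) ≈ 0.7704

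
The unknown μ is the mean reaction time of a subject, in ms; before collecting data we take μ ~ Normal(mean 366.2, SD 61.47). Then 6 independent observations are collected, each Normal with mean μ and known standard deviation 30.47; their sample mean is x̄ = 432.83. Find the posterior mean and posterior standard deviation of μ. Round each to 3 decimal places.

Prior precision 1/τ₀² = 1/61.47² = 0.00026465; data precision n/σ² = 6/30.47² = 0.00646259.
Posterior precision = 0.00026465 + 0.00646259 = 0.00672724, giving posterior SD = 1/√0.00672724 = 12.192.
Posterior mean = (0.00026465·366.2 + 0.00646259·432.83) / 0.00672724 = 430.209.

Posterior mean ≈ 430.209; posterior SD ≈ 12.192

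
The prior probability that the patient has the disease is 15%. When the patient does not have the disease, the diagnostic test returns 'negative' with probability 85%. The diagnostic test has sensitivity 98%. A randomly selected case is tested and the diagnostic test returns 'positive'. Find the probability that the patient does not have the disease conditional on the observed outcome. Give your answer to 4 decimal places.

Let H be the event that the patient has the disease. P(H) = 0.15, so P(¬H) = 0.85. With E the 'positive' result, P(E|H) = 0.98 and P(E|¬H) = 0.15.
P(E) = 0.98·0.15 + 0.15·0.85 = 0.14700 + 0.12750 = 0.27450.
By Bayes' theorem, P(H|E) = 0.14700 / 0.27450 = 0.5355. Hence P(¬H|E) = 1 − 0.5355 = 0.4645.

P(¬H | E) ≈ 0.4645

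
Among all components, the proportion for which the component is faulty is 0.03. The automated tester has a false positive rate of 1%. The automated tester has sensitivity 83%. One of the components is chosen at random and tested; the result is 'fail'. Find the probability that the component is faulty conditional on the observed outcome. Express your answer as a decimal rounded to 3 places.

Write H for 'the component is faulty'. Prior odds H:¬H = 0.03/0.97 = 0.030928. For the 'fail' outcome, the likelihood ratio is 0.83/0.01 = 83.000.
Posterior odds = 0.030928 × 83.000 = 2.5670, so P(H|E) = 2.5670/(1+2.5670) = 0.720.

P(H | E) ≈ 0.720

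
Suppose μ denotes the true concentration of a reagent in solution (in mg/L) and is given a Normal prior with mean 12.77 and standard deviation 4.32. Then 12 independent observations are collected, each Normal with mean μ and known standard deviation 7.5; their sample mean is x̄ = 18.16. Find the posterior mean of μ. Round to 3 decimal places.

Posterior mean ≈ 17.078

With known σ, the Normal prior is conjugate. Weight on the data is w = (n/σ²)/(n/σ² + 1/τ₀²) = 0.213333/(0.213333+0.0535837) = 0.79925.
Posterior mean = w·x̄ + (1−w)·μ₀ = 0.79925·18.16 + 0.20075·12.77 = 17.078.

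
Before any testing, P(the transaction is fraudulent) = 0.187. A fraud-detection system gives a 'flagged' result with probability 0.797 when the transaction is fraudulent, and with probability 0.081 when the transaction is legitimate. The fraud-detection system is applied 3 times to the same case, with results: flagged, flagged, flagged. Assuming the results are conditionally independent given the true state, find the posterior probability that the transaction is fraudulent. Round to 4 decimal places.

With H the event that the transaction is fraudulent, the joint likelihood of the observed sequence is P(data|H) = 0.797·0.797·0.797 = 0.50626 and P(data|¬H) = 0.081·0.081·0.081 = 0.00053144.
Bayes: P(H|data) = 0.187·0.50626 / (0.187·0.50626 + 0.813·0.00053144) = 0.094671/0.095103 = 0.9955.

Posterior P(H) ≈ 0.9955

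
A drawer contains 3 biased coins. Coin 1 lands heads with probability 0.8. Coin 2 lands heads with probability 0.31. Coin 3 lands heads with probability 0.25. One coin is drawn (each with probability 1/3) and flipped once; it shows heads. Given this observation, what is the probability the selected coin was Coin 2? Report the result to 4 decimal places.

Posterior probability ≈ 0.2279

Tabulate prior·likelihood by source: [1] prior 0.333333, lik 0.8, product 0.2667; [2] prior 0.333333, lik 0.31, product 0.1033; [3] prior 0.333333, lik 0.25, product 0.08333.
Normalizing constant = 0.45333; the posterior for Coin 2 is its product over the sum, 0.1033/0.45333 = 0.2279.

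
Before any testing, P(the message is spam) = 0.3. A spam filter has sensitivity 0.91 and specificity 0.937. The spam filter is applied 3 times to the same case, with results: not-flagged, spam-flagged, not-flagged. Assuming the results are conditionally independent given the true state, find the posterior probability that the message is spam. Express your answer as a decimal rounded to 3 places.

Posterior P(H) ≈ 0.054

Let H be the event that the message is spam; start with P(H) = 0.3. P('spam-flagged'|H) = 0.91, P('spam-flagged'|¬H) = 0.063.
Update on result 1 ('not-flagged'): P(H) ← 0.09·0.3000 / (0.09·0.3000 + 0.937·0.7000) = 0.027000/0.68290 = 0.0395.
Update on result 2 ('spam-flagged'): P(H) ← 0.91·0.0395 / (0.91·0.0395 + 0.063·0.9605) = 0.035979/0.096488 = 0.3729.
Update on result 3 ('not-flagged'): P(H) ← 0.09·0.3729 / (0.09·0.3729 + 0.937·0.6271) = 0.033560/0.62117 = 0.0540.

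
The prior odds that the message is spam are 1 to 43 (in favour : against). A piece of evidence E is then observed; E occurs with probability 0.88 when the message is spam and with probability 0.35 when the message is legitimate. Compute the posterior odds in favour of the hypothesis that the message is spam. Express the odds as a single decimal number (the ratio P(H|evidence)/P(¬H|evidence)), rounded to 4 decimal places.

Posterior odds ≈ 0.0585

Prior odds = 1/43 = 0.023256. In log-odds, ln(0.023256) = -3.7612.
Add log likelihood ratio: ln(2.5143) = 0.92199.
Posterior log-odds = -2.8392, so posterior odds = exp(-2.8392) = 0.058472.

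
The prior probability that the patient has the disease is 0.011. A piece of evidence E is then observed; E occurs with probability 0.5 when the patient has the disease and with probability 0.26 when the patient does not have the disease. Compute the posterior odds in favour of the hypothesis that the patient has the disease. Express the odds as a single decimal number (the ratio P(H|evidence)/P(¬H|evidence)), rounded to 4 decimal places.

Prior odds = 0.011/(1−0.011) = 0.011122. In log-odds, ln(0.011122) = -4.4988.
Add log likelihood ratio: ln(1.9231) = 0.65393.
Posterior log-odds = -3.8449, so posterior odds = exp(-3.8449) = 0.021389.

Posterior odds ≈ 0.0214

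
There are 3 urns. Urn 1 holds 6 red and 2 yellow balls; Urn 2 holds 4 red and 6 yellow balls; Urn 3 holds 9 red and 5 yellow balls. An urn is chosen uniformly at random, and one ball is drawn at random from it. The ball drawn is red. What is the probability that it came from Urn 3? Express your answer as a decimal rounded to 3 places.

P(red|Urn 1) = 0.75; P(red|Urn 2) = 0.4; P(red|Urn 3) = 0.6429.
Prior × likelihood for each source: 0.333333·0.75=0.2500, 0.333333·0.4=0.1333, 0.333333·0.6429=0.2143. Summing gives P(red) = 0.59762.
P(Urn 3 | red) = 0.2143 / 0.59762 = 0.359.

Posterior probability ≈ 0.359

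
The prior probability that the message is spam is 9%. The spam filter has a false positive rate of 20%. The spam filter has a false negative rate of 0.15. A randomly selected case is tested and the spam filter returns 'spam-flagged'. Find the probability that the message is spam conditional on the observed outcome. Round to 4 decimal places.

P(H | E) ≈ 0.2959

Write H for 'the message is spam'. Prior odds H:¬H = 0.09/0.91 = 0.098901. For the 'spam-flagged' outcome, the likelihood ratio is 0.85/0.2 = 4.2500.
Posterior odds = 0.098901 × 4.2500 = 0.42033, so P(H|E) = 0.42033/(1+0.42033) = 0.2959.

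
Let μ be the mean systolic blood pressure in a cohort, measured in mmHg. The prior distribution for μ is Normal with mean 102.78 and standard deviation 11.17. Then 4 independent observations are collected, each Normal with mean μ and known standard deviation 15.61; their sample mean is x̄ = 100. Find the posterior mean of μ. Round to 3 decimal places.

Posterior mean ≈ 100.912

Prior precision 1/τ₀² = 1/11.17² = 0.00801482; data precision n/σ² = 4/15.61² = 0.0164155.
Posterior precision = 0.00801482 + 0.0164155 = 0.0244303.
Posterior mean = (0.00801482·102.78 + 0.0164155·100) / 0.0244303 = 100.912.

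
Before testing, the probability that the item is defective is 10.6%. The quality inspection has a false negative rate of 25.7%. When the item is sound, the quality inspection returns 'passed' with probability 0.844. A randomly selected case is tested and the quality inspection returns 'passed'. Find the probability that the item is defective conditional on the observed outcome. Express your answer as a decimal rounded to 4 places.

Let H be the event that the item is defective. P(H) = 0.106, so P(¬H) = 0.894. With E the 'passed' result, P(E|H) = 0.257 and P(E|¬H) = 0.844.
P(E) = 0.257·0.106 + 0.844·0.894 = 0.027242 + 0.75454 = 0.78178.
By Bayes' theorem, P(H|E) = 0.027242 / 0.78178 = 0.0348.

P(H | E) ≈ 0.0348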